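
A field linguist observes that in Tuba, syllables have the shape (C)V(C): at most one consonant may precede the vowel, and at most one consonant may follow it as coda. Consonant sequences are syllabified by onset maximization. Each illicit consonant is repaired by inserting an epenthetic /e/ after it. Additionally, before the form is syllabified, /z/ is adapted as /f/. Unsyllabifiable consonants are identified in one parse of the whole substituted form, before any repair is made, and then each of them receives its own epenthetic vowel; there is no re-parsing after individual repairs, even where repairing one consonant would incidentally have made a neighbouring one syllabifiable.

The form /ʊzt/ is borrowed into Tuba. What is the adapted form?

ʊfte

Substitution: /z/ → /f/, giving /ʊft/.
The consonants /t/ cannot be parsed into a legal (C)V(C) syllable (at most one coda consonant is licensed; onsets are limited to one consonant).
Epenthesis after each stranded consonant: /t/ → /te/.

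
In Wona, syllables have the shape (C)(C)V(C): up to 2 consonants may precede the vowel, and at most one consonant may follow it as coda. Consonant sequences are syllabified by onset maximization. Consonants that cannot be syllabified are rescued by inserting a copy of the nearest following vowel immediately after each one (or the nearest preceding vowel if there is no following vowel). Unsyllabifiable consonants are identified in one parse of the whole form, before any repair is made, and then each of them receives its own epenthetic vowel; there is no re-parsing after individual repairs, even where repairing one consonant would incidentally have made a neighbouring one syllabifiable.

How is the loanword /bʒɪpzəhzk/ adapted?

bʒɪpzəhzəkə

The consonants /z/, /k/ cannot be parsed into a legal (C)(C)V(C) syllable (at most one coda consonant is licensed; onsets may contain at most 2 consonants).
Inserting the epenthetic vowel yields /z/ → /zə/, /k/ → /kə/.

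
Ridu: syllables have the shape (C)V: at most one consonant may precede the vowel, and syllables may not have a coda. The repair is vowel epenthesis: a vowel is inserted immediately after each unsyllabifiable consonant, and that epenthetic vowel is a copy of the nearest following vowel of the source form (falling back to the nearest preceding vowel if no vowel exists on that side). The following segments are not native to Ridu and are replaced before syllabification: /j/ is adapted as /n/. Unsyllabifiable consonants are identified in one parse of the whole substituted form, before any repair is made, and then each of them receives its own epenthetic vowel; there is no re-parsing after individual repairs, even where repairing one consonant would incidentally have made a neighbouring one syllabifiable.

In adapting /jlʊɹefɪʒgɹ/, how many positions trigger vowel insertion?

4

After substitution the input is /nlʊɹefɪʒgɹ/.
The unsyllabifiable consonants are /n/, /ʒ/, /g/, /ɹ/; each receives one epenthetic vowel.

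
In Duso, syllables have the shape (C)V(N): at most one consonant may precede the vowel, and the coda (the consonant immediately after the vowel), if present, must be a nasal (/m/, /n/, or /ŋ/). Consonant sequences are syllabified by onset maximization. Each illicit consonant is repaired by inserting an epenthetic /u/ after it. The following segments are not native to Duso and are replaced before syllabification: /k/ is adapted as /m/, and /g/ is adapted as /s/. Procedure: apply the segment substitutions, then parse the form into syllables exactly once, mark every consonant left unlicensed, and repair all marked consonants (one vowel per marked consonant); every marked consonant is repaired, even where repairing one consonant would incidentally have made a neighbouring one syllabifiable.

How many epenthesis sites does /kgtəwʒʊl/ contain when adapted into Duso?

4

After substitution the input is /mstəwʒʊl/.
The unsyllabifiable consonants are /m/, /s/, /w/, /l/; each receives one epenthetic vowel.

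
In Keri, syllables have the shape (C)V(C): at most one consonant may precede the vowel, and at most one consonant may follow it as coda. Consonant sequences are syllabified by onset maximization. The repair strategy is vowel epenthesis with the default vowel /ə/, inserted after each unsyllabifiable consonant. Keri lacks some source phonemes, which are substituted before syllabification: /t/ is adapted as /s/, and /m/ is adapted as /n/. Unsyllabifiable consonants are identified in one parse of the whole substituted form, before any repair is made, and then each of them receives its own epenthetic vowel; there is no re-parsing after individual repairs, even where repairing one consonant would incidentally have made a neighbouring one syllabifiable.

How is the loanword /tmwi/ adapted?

sənəwi

Substitution: /t/ → /s/, /m/ → /n/, giving /snwi/.
The consonants /s/, /n/ cannot be parsed into a legal (C)V(C) syllable (at most one coda consonant is licensed; onsets are limited to one consonant).
Each unlicensed consonant becomes the onset of a new syllable: /s/ → /sə/, /n/ → /nə/.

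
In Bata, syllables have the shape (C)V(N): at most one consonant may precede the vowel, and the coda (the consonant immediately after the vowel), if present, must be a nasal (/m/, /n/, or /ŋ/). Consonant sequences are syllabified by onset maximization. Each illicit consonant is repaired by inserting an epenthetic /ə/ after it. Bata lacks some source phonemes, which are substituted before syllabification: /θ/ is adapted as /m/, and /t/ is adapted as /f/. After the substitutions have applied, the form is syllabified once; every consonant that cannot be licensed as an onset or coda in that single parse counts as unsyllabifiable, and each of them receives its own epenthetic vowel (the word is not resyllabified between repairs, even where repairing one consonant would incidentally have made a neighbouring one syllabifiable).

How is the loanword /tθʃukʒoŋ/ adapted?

fəməʃukəʒoŋ

Substitution: /t/ → /f/, /θ/ → /m/, giving /fmʃukʒoŋ/.
Under (C)V(N), the unsyllabifiable consonants are /f/, /m/, /k/ (only a nasal (/m/, /n/, or /ŋ/) is licensed in coda position; onsets are limited to one consonant).
Epenthesis after each stranded consonant: /f/ → /fə/, /m/ → /mə/, /k/ → /kə/.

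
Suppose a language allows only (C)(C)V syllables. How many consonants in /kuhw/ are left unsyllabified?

2

Syllabifying with onset maximization leaves /h/, /w/ stranded (no codas are permitted; onsets may contain at most 2 consonants).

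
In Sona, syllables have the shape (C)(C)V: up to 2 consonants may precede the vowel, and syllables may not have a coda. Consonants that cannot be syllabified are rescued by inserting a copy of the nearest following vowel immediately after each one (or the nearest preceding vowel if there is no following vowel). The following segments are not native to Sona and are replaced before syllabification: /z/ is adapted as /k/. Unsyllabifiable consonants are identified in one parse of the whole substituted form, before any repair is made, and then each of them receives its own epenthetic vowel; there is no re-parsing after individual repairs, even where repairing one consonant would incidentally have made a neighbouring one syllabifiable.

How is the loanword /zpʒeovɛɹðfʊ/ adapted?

Substitution: /z/ → /k/, giving /kpʒeovɛɹðfʊ/.
Under (C)(C)V, the unsyllabifiable consonants are /k/, /ɹ/ (no codas are permitted; onsets may contain at most 2 consonants).
Inserting the epenthetic vowel yields /k/ → /ke/, /ɹ/ → /ɹʊ/.

kepʒeovɛɹʊðfʊ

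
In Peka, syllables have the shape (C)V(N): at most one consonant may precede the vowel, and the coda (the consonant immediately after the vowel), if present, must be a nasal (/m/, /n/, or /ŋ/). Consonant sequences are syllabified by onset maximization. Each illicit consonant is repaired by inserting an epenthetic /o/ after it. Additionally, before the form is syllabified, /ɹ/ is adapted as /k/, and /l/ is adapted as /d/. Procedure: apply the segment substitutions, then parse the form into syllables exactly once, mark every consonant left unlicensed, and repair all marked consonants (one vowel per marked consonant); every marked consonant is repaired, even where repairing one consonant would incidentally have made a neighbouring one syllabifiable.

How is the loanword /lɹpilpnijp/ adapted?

Substitution: /l/ → /d/, /ɹ/ → /k/, giving /dkpidpnijp/.
The consonants /d/, /k/, /d/, /p/, /j/, /p/ cannot be parsed into a legal (C)V(N) syllable (only a nasal (/m/, /n/, or /ŋ/) is licensed in coda position; onsets are limited to one consonant).
Epenthesis after each stranded consonant: /d/ → /do/, /k/ → /ko/, /d/ → /do/, /p/ → /po/, /j/ → /jo/, /p/ → /po/.

dokopidoponijopo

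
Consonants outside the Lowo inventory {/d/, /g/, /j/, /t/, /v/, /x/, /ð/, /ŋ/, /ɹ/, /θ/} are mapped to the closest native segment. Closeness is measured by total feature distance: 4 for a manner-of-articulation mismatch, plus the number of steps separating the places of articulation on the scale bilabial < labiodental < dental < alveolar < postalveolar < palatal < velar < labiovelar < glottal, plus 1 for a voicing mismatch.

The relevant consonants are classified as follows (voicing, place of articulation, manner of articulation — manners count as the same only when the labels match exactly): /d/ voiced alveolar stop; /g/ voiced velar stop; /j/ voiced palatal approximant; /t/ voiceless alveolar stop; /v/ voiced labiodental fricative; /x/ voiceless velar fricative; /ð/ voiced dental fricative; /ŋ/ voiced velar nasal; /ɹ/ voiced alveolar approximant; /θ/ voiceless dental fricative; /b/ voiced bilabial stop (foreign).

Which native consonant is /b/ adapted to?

/d/ is closest: same manner (stop), place distance 3 (bilabial→alveolar), same voicing; total 3. Next closest is /t/ at distance 4.

d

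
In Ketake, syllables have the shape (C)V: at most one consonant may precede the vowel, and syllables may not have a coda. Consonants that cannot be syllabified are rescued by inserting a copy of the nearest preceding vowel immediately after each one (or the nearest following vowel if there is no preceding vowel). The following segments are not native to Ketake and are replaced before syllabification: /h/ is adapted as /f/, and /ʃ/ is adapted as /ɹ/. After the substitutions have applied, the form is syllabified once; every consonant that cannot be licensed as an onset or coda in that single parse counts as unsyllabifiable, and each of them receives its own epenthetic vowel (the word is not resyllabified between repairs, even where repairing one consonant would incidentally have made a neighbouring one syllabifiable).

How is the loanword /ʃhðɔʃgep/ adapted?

Substitution: /ʃ/ → /ɹ/, /h/ → /f/, giving /ɹfðɔɹgep/.
Syllabifying with onset maximization leaves /ɹ/, /f/, /ɹ/, /p/ stranded (no codas are permitted; onsets are limited to one consonant).
Epenthesis after each stranded consonant: /ɹ/ → /ɹɔ/, /f/ → /fɔ/, /ɹ/ → /ɹɔ/, /p/ → /pe/.

ɹɔfɔðɔɹɔgepe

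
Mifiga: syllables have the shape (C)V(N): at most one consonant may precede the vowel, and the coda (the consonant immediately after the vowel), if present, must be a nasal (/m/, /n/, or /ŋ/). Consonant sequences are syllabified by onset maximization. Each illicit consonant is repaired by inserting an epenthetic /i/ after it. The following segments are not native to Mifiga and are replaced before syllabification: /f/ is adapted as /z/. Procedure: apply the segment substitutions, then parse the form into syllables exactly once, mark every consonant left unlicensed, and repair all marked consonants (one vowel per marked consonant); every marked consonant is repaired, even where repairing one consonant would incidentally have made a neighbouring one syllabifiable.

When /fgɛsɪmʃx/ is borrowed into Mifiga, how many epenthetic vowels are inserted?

After substitution the input is /zgɛsɪmʃx/.
The unsyllabifiable consonants are /z/, /ʃ/, /x/; each receives one epenthetic vowel.

3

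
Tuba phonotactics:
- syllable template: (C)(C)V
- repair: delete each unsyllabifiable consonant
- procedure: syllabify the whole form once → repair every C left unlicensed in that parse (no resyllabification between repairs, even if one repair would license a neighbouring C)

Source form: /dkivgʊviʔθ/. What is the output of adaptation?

dkivgʊvi

Under (C)(C)V, the unsyllabifiable consonants are /ʔ/, /θ/ (no codas are permitted; onsets may contain at most 2 consonants).
Each unlicensed consonant is deleted: /ʔ/, /θ/.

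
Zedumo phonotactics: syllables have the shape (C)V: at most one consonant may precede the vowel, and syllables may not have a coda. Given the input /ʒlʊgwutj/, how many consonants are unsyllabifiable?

Under (C)V, the unsyllabifiable consonants are /ʒ/, /g/, /t/, /j/ (no codas are permitted; onsets are limited to one consonant).

4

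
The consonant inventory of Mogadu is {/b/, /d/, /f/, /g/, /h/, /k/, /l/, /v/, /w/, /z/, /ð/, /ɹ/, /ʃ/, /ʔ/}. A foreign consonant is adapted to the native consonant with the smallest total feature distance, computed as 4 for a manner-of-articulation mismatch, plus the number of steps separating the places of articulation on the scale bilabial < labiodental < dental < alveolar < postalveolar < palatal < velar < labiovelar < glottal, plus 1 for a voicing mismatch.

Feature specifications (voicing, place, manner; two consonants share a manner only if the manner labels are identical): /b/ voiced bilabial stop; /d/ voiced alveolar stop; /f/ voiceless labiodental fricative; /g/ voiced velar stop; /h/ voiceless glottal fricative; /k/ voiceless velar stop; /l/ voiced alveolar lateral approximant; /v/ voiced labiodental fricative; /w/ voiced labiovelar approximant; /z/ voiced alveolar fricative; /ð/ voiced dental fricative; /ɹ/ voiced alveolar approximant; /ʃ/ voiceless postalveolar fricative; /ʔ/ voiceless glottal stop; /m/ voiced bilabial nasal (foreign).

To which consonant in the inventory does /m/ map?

/b/ is closest: manner differs (nasal→stop, +4), place distance 0 (bilabial→bilabial), same voicing; total 4. Next closest is /v/ at distance 5.

b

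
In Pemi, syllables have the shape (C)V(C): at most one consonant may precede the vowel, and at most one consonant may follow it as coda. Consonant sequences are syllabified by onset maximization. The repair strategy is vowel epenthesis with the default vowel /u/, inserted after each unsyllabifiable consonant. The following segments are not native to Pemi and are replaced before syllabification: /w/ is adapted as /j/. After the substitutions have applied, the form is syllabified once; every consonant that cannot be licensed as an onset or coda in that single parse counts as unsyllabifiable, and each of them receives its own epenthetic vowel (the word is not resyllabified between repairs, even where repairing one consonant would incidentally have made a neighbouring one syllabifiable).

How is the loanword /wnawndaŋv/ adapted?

Substitution: /w/ → /j/, giving /jnajndaŋv/.
The consonants /j/, /n/, /v/ cannot be parsed into a legal (C)V(C) syllable (at most one coda consonant is licensed; onsets are limited to one consonant).
Each unlicensed consonant becomes the onset of a new syllable: /j/ → /ju/, /n/ → /nu/, /v/ → /vu/.

junajnudaŋvu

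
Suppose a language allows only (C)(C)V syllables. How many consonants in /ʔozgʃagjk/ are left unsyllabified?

4

Syllabifying with onset maximization leaves /z/, /g/, /j/, /k/ stranded (no codas are permitted; onsets may contain at most 2 consonants).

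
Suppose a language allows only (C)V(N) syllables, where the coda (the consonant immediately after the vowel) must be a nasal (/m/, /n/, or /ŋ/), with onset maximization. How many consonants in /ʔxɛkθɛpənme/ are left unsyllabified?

The consonants /ʔ/, /k/ cannot be parsed into a legal (C)V(N) syllable (only a nasal (/m/, /n/, or /ŋ/) is licensed in coda position; onsets are limited to one consonant).

2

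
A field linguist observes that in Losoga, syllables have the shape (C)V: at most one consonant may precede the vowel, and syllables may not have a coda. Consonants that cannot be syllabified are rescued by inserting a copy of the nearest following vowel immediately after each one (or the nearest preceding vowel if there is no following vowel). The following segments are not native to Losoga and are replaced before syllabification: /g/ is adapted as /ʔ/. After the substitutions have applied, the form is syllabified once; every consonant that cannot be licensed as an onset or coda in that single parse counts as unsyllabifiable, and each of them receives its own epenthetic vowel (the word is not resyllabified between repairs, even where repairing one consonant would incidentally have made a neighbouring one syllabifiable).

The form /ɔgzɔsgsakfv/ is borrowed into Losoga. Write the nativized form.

Substitution: /g/ → /ʔ/, giving /ɔʔzɔsʔsakfv/.
Under (C)V, the unsyllabifiable consonants are /ʔ/, /s/, /ʔ/, /k/, /f/, /v/ (no codas are permitted; onsets are limited to one consonant).
Each unlicensed consonant becomes the onset of a new syllable: /ʔ/ → /ʔɔ/, /s/ → /sa/, /ʔ/ → /ʔa/, /k/ → /ka/, /f/ → /fa/, /v/ → /va/.

ɔʔɔzɔsaʔasakafava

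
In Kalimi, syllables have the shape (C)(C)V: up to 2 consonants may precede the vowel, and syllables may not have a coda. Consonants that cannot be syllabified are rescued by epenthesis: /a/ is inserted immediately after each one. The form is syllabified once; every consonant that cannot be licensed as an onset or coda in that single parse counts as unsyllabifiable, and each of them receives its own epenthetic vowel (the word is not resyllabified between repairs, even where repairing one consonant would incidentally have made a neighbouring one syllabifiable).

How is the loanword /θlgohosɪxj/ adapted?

θalgohosɪxaja

The consonants /θ/, /x/, /j/ cannot be parsed into a legal (C)(C)V syllable (no codas are permitted; onsets may contain at most 2 consonants).
Epenthesis after each stranded consonant: /θ/ → /θa/, /x/ → /xa/, /j/ → /ja/.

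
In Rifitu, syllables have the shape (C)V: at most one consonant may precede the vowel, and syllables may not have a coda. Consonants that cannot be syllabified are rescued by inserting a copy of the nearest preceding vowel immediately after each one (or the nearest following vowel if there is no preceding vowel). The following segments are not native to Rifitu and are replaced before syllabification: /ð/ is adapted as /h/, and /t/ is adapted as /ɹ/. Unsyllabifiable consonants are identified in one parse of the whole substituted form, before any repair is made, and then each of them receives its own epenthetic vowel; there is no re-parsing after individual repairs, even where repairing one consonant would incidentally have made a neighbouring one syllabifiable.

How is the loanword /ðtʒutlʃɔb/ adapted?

Substitution: /ð/ → /h/, /t/ → /ɹ/, giving /hɹʒuɹlʃɔb/.
Under (C)V, the unsyllabifiable consonants are /h/, /ɹ/, /ɹ/, /l/, /b/ (no codas are permitted; onsets are limited to one consonant).
Inserting the epenthetic vowel yields /h/ → /hu/, /ɹ/ → /ɹu/, /ɹ/ → /ɹu/, /l/ → /lu/, /b/ → /bɔ/.

huɹuʒuɹuluʃɔbɔ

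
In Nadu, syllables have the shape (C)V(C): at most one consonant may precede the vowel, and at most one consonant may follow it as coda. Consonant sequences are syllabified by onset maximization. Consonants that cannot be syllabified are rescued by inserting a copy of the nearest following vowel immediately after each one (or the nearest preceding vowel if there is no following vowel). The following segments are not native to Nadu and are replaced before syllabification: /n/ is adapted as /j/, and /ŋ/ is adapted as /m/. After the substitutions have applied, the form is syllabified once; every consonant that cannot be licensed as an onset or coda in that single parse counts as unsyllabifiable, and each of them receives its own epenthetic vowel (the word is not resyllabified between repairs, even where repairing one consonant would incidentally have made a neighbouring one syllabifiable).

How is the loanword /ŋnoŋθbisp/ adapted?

mojomθibispi

Substitution: /ŋ/ → /m/, /n/ → /j/, giving /mjomθbisp/.
The consonants /m/, /θ/, /p/ cannot be parsed into a legal (C)V(C) syllable (at most one coda consonant is licensed; onsets are limited to one consonant).
Inserting the epenthetic vowel yields /m/ → /mo/, /θ/ → /θi/, /p/ → /pi/.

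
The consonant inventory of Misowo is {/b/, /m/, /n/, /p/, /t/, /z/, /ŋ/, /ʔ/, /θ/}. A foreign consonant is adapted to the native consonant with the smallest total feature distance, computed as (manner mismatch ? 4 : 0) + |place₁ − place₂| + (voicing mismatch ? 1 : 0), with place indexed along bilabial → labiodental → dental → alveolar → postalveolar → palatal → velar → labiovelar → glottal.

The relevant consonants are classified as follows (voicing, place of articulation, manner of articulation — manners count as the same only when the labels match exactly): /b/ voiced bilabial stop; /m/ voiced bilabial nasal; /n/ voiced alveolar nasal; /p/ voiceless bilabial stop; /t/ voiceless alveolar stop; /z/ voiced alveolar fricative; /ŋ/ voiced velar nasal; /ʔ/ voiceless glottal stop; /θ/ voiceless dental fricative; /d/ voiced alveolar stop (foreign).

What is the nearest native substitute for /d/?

/t/ is closest: same manner (stop), place distance 0 (alveolar→alveolar), voicing differs (+1); total 1. Next closest is /b/ at distance 3.

t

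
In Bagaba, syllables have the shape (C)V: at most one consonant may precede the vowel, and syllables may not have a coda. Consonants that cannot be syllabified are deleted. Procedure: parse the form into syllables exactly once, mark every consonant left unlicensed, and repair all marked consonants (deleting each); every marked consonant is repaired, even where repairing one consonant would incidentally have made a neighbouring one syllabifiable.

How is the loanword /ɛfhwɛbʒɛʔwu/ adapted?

Syllabifying with onset maximization leaves /f/, /h/, /b/, /ʔ/ stranded (no codas are permitted; onsets are limited to one consonant).
Each unlicensed consonant is deleted: /f/, /h/, /b/, /ʔ/.

ɛwɛʒɛwu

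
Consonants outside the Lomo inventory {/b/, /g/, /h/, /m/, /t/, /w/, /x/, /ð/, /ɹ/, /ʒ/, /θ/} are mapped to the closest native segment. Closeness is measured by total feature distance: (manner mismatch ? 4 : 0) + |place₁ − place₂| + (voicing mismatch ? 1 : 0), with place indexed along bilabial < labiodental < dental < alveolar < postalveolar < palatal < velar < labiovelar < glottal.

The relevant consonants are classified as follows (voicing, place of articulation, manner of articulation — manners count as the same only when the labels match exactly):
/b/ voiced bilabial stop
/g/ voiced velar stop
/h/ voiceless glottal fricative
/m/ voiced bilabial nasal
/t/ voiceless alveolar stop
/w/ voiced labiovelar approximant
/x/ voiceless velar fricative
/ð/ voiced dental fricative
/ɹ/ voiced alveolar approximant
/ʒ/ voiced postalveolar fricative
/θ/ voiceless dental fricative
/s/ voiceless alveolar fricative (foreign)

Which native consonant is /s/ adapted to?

θ

/θ/ is closest: same manner (fricative), place distance 1 (alveolar→dental), same voicing; total 1. Next closest is /ð/ at distance 2.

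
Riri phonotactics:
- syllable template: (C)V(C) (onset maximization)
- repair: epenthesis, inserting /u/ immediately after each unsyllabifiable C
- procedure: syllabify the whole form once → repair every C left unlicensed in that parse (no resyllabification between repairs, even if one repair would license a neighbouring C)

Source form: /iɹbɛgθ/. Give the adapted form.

The consonants /θ/ cannot be parsed into a legal (C)V(C) syllable (at most one coda consonant is licensed; onsets are limited to one consonant).
Inserting the epenthetic vowel yields /θ/ → /θu/.

iɹbɛgθu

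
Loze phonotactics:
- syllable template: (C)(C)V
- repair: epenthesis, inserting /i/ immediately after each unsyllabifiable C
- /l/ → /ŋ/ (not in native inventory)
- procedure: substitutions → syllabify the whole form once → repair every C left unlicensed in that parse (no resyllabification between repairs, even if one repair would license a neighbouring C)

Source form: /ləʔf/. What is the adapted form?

Substitution: /l/ → /ŋ/, giving /ŋəʔf/.
Syllabifying with onset maximization leaves /ʔ/, /f/ stranded (no codas are permitted; onsets may contain at most 2 consonants).
Epenthesis after each stranded consonant: /ʔ/ → /ʔi/, /f/ → /fi/.

ŋəʔifi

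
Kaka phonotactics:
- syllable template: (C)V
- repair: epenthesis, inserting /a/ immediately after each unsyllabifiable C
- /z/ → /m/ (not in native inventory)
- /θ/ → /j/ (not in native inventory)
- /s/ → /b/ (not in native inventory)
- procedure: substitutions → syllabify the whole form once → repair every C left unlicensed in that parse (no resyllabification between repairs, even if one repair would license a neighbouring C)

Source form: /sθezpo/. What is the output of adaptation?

Substitution: /s/ → /b/, /θ/ → /j/, /z/ → /m/, giving /bjempo/.
Under (C)V, the unsyllabifiable consonants are /b/, /m/ (no codas are permitted; onsets are limited to one consonant).
Epenthesis after each stranded consonant: /b/ → /ba/, /m/ → /ma/.

bajemapo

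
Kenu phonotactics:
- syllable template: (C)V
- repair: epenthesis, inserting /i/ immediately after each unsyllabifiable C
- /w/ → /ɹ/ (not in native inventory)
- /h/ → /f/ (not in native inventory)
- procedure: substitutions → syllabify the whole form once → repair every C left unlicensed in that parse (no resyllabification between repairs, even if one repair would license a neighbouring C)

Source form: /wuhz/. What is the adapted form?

ɹufizi

Substitution: /w/ → /ɹ/, /h/ → /f/, giving /ɹufz/.
The consonants /f/, /z/ cannot be parsed into a legal (C)V syllable (no codas are permitted; onsets are limited to one consonant).
Each unlicensed consonant becomes the onset of a new syllable: /f/ → /fi/, /z/ → /zi/.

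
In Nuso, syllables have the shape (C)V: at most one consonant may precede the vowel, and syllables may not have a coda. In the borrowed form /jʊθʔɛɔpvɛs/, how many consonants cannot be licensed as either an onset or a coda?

3

Syllabifying with onset maximization leaves /θ/, /p/, /s/ stranded (no codas are permitted; onsets are limited to one consonant).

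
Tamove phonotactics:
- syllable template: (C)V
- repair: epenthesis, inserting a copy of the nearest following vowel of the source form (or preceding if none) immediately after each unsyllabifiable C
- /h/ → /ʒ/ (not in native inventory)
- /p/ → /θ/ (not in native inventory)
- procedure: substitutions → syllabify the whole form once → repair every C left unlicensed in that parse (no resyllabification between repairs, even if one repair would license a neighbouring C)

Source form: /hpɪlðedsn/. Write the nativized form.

Substitution: /h/ → /ʒ/, /p/ → /θ/, giving /ʒθɪlðedsn/.
Under (C)V, the unsyllabifiable consonants are /ʒ/, /l/, /d/, /s/, /n/ (no codas are permitted; onsets are limited to one consonant).
Inserting the epenthetic vowel yields /ʒ/ → /ʒɪ/, /l/ → /le/, /d/ → /de/, /s/ → /se/, /n/ → /ne/.

ʒɪθɪleðedesene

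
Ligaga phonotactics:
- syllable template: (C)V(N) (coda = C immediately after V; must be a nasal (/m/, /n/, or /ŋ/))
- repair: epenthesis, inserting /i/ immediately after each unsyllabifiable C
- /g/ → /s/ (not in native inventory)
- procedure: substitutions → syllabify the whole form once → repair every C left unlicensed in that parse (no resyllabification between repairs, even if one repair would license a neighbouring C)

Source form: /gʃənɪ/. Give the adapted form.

Substitution: /g/ → /s/, giving /sʃənɪ/.
Syllabifying with onset maximization leaves /s/ stranded (only a nasal (/m/, /n/, or /ŋ/) is licensed in coda position; onsets are limited to one consonant).
Inserting the epenthetic vowel yields /s/ → /si/.

siʃənɪ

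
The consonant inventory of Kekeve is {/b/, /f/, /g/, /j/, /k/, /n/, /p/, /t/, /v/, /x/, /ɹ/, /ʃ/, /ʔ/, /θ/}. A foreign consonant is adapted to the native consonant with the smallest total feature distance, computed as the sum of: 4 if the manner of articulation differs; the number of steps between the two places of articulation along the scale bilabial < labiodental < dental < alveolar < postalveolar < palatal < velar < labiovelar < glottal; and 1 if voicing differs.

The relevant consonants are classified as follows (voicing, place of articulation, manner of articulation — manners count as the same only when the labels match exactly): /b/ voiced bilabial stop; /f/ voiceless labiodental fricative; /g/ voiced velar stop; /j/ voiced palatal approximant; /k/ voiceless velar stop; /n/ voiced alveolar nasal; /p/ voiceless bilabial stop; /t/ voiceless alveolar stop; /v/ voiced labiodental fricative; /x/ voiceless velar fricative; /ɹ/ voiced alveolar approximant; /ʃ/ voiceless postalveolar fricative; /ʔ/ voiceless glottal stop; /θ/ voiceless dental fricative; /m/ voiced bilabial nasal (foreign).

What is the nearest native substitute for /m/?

n

/n/ is closest: same manner (nasal), place distance 3 (bilabial→alveolar), same voicing; total 3. Next closest is /b/ at distance 4.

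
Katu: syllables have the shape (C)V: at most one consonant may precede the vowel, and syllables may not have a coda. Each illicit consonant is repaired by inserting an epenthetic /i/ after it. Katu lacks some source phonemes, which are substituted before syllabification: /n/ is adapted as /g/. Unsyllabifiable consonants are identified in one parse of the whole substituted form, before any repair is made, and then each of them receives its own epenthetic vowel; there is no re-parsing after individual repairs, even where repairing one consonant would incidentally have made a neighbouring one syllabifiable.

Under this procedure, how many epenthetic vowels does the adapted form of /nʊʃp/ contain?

After substitution the input is /gʊʃp/.
The unsyllabifiable consonants are /ʃ/, /p/; each receives one epenthetic vowel.

2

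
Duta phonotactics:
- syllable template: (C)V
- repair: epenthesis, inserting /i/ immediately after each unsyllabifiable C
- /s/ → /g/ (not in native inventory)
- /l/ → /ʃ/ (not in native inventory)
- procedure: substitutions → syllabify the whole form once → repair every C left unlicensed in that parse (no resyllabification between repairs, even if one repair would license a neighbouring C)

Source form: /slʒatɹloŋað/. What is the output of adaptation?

giʃiʒatiɹiʃoŋaði

Substitution: /s/ → /g/, /l/ → /ʃ/, giving /gʃʒatɹʃoŋað/.
Syllabifying with onset maximization leaves /g/, /ʃ/, /t/, /ɹ/, /ð/ stranded (no codas are permitted; onsets are limited to one consonant).
Epenthesis after each stranded consonant: /g/ → /gi/, /ʃ/ → /ʃi/, /t/ → /ti/, /ɹ/ → /ɹi/, /ð/ → /ði/.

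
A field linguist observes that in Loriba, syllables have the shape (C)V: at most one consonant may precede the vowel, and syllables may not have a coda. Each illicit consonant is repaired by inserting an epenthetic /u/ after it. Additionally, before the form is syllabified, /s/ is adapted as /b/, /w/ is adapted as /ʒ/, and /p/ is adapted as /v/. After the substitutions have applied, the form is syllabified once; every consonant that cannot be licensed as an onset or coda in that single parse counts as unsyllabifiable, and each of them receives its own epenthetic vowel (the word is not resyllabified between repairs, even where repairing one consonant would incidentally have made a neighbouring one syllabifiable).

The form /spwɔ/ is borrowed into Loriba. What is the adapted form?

buvuʒɔ

Substitution: /s/ → /b/, /p/ → /v/, /w/ → /ʒ/, giving /bvʒɔ/.
The consonants /b/, /v/ cannot be parsed into a legal (C)V syllable (no codas are permitted; onsets are limited to one consonant).
Epenthesis after each stranded consonant: /b/ → /bu/, /v/ → /vu/.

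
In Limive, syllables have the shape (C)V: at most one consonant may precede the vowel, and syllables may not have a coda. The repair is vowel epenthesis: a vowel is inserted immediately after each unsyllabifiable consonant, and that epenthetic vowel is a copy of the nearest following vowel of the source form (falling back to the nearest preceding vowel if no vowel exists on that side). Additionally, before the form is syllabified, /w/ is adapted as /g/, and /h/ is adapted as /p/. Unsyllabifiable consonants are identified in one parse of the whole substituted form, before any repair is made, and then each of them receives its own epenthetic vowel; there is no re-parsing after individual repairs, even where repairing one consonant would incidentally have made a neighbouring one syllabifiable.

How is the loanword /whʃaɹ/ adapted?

Substitution: /w/ → /g/, /h/ → /p/, giving /gpʃaɹ/.
The consonants /g/, /p/, /ɹ/ cannot be parsed into a legal (C)V syllable (no codas are permitted; onsets are limited to one consonant).
Inserting the epenthetic vowel yields /g/ → /ga/, /p/ → /pa/, /ɹ/ → /ɹa/.

gapaʃaɹa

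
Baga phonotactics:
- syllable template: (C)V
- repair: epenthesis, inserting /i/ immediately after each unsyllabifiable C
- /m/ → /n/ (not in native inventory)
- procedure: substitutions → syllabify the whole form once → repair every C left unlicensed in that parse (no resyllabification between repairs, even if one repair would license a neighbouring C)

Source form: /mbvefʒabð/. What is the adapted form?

Substitution: /m/ → /n/, giving /nbvefʒabð/.
Under (C)V, the unsyllabifiable consonants are /n/, /b/, /f/, /b/, /ð/ (no codas are permitted; onsets are limited to one consonant).
Each unlicensed consonant becomes the onset of a new syllable: /n/ → /ni/, /b/ → /bi/, /f/ → /fi/, /b/ → /bi/, /ð/ → /ði/.

nibivefiʒabiði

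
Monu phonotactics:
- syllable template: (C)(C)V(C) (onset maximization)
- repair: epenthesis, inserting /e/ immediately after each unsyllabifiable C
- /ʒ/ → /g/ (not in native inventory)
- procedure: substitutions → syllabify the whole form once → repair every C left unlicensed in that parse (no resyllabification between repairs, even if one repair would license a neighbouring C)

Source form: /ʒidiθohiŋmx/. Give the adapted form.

gidiθohiŋmexe

Substitution: /ʒ/ → /g/, giving /gidiθohiŋmx/.
The consonants /m/, /x/ cannot be parsed into a legal (C)(C)V(C) syllable (at most one coda consonant is licensed; onsets may contain at most 2 consonants).
Inserting the epenthetic vowel yields /m/ → /me/, /x/ → /xe/.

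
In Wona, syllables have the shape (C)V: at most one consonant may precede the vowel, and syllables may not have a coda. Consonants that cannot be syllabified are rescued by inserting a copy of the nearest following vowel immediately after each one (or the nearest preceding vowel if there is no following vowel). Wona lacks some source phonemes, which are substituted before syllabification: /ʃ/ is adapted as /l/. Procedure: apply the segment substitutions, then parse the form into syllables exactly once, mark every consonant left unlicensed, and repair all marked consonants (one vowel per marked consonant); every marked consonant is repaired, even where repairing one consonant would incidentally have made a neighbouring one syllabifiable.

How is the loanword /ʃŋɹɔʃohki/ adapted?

Substitution: /ʃ/ → /l/, giving /lŋɹɔlohki/.
Syllabifying with onset maximization leaves /l/, /ŋ/, /h/ stranded (no codas are permitted; onsets are limited to one consonant).
Epenthesis after each stranded consonant: /l/ → /lɔ/, /ŋ/ → /ŋɔ/, /h/ → /hi/.

lɔŋɔɹɔlohiki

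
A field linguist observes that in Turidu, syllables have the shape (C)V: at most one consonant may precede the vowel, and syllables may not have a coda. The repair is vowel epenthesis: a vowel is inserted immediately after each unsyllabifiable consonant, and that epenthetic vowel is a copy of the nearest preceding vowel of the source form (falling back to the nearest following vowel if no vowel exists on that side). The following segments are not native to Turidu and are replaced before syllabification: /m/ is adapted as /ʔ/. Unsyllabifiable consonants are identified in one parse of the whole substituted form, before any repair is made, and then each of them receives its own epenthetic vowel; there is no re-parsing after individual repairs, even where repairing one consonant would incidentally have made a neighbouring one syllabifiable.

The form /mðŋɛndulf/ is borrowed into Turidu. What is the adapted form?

ʔɛðɛŋɛnɛdulufu

Substitution: /m/ → /ʔ/, giving /ʔðŋɛndulf/.
Syllabifying with onset maximization leaves /ʔ/, /ð/, /n/, /l/, /f/ stranded (no codas are permitted; onsets are limited to one consonant).
Epenthesis after each stranded consonant: /ʔ/ → /ʔɛ/, /ð/ → /ðɛ/, /n/ → /nɛ/, /l/ → /lu/, /f/ → /fu/.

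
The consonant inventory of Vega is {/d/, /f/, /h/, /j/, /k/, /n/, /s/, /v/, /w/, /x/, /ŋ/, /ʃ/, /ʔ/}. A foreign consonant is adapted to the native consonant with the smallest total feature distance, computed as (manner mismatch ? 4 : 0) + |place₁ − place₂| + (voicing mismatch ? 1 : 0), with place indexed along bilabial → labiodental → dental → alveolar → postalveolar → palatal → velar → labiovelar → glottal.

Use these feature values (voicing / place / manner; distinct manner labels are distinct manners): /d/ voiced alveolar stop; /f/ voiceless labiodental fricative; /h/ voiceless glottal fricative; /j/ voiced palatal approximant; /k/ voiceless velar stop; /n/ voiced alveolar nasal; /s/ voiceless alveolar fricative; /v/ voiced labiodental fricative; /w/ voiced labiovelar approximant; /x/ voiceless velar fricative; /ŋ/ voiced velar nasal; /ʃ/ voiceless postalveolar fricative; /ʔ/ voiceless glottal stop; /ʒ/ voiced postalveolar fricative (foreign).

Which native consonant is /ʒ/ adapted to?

ʃ

/ʃ/ is closest: same manner (fricative), place distance 0 (postalveolar→postalveolar), voicing differs (+1); total 1. Next closest is /s/ at distance 2.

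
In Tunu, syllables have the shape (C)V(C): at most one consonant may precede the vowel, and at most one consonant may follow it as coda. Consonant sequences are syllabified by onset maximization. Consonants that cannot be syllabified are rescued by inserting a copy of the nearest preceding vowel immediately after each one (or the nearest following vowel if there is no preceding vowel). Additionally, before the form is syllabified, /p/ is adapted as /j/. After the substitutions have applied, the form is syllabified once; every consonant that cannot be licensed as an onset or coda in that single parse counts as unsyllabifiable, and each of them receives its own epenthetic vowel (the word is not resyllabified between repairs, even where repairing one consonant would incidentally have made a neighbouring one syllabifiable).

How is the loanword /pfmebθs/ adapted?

jefemebθese

Substitution: /p/ → /j/, giving /jfmebθs/.
Syllabifying with onset maximization leaves /j/, /f/, /θ/, /s/ stranded (at most one coda consonant is licensed; onsets are limited to one consonant).
Epenthesis after each stranded consonant: /j/ → /je/, /f/ → /fe/, /θ/ → /θe/, /s/ → /se/.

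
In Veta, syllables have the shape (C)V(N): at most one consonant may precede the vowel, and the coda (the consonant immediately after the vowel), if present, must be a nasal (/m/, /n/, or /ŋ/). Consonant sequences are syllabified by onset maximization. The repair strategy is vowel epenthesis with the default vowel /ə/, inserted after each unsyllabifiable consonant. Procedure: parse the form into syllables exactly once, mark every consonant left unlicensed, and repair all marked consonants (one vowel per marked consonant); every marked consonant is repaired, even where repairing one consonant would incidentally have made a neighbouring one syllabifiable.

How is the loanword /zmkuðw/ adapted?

zəməkuðəwə

Under (C)V(N), the unsyllabifiable consonants are /z/, /m/, /ð/, /w/ (only a nasal (/m/, /n/, or /ŋ/) is licensed in coda position; onsets are limited to one consonant).
Epenthesis after each stranded consonant: /z/ → /zə/, /m/ → /mə/, /ð/ → /ðə/, /w/ → /wə/.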